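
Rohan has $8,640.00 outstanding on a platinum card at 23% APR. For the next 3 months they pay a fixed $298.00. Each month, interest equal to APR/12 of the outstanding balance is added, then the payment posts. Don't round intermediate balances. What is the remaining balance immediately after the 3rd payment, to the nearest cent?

Monthly rate r = 23%/12 = 1.91667% = 0.0191667.
Each month: B ← B·(1+r) − $298.00.
Month 1: interest $165.60; balance after payment $8,507.60.
Month 2: interest $163.06; balance after payment $8,372.66.
Month 3: interest $160.48; balance after payment $8,235.14.

$8,235.14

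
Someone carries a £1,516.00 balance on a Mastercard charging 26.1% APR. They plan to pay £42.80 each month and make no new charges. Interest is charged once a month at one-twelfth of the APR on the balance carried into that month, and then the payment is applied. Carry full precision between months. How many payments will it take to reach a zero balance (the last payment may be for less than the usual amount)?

Monthly rate r = 26.1%/12 = 2.175% = 0.02175.
Recurrence: B ← B·(1+r) − £42.80.
Month 1: interest £32.97; balance after payment £1,506.17.
Month 2: interest £32.76; balance after payment £1,496.13.
Closed form: n = −ln(1 − rB₀/P)/ln(1+r) = −ln(0.2296)/ln(1.02175) ≈ 68.384, so the balance reaches zero during payment 69.

69 payments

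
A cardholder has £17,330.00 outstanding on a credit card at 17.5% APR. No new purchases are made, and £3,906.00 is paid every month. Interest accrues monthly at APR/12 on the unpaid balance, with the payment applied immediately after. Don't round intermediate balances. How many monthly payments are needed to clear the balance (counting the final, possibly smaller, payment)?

Monthly rate r = 17.5%/12 = 1.45833% = 0.0145833.
Recurrence: B ← B·(1+r) − £3,906.00.
Month 1: interest £252.73; balance after payment £13,676.73.
Month 2: interest £199.45; balance after payment £9,970.18.
Month 3: interest £145.40; balance after payment £6,209.58.
Month 4: interest £90.56; balance after payment £2,394.14.
Month 5: interest £34.91; balance after payment £0.00.

5 months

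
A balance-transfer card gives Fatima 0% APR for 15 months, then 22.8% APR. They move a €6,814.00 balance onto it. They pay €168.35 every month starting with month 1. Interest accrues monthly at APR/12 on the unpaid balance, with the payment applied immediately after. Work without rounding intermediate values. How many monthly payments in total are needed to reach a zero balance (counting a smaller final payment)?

51 payments

Promo months 1–15 at r₀ = 0%/12 = 0; months 16+ at r₁ = 22.8%/12 = 0.019.
After month 15 (no interest yet): B = €6,814.00 − 15·€168.35 = €4,288.75.
Then at r₁ with €168.35/mo: n₂ = −ln(1 − r₁·B/P)/ln(1+r₁) ≈ 35.16 → 36 more payments.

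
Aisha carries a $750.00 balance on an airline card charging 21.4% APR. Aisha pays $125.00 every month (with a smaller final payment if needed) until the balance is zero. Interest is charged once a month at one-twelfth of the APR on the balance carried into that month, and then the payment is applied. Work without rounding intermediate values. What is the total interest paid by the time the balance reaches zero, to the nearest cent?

Monthly rate r = 21.4%/12 = 1.78333% = 0.0178333.
Payoff takes n = ⌈−ln(1 − rB₀/P)/ln(1+r)⌉ = ⌈6.402⌉ = 7 payments; the last is $50.56.
Total paid = 6·$125.00 + $50.56 = $800.56.
Total interest = total paid − principal = $800.56 − $750.00 = $50.56.

$50.56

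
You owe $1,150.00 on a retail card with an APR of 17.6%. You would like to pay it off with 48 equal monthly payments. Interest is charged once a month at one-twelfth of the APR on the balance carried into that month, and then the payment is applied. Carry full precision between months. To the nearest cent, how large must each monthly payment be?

$33.54

Monthly rate r = 17.6%/12 = 1.46667% = 0.0146667.
Level-payment amortization: P = B₀·r / (1 − (1+r)^(−n)) = 1150.00·0.0146667 / (1 − 1.01467^(−48)).
Denominator 1 − (1+r)^(−48) = 0.50286182.
P = 16.8667 / 0.50286182 ≈ 33.54.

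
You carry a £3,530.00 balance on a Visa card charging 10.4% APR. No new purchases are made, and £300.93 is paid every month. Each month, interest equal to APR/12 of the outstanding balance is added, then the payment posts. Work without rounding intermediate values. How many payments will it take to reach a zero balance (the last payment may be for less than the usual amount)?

Monthly rate r = 10.4%/12 = 0.866667% = 0.00866667.
Recurrence: B ← B·(1+r) − £300.93.
Month 1: interest £30.59; balance after payment £3,259.66.
Month 2: interest £28.25; balance after payment £2,986.98.
Closed form: n = −ln(1 − rB₀/P)/ln(1+r) = −ln(0.89834)/ln(1.00867) ≈ 12.424, so the balance reaches zero during payment 13.

13 payments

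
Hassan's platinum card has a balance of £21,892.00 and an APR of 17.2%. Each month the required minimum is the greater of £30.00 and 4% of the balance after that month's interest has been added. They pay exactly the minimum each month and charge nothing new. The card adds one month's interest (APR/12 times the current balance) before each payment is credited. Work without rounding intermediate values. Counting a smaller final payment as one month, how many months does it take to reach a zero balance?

Monthly rate r = 17.2%/12 = 1.43333% = 0.0143333.
While 4% of the post-interest balance exceeds £30.00, each month B ← (B·(1+r))·(1 − 0.04), i.e. B shrinks by the factor (1+r)·0.96 = 0.97376.
This holds for months 1–128. Entering month 129 the balance is £728.00; 4% of the post-interest balance is now below £30.00, so the flat £30.00 minimum applies from here.
From month 129 a fixed £30.00 at rate r clears £728.00 in 31 more payments. Total: 128 + 31 = 159 months.

159 months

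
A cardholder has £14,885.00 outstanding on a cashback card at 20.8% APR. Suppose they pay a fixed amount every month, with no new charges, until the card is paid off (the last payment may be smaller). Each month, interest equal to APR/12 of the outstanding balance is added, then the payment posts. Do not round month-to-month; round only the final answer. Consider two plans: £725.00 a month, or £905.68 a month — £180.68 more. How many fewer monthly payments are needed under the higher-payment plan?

6 fewer payments

Monthly rate r = 20.8%/12 = 1.73333% = 0.0173333.
At £725.00/mo: n = ⌈−ln(1 − rB₀/P)/ln(1+r)⌉ = 26 payments (last £433.34); total interest = total paid − £14,885.00 = £3,673.34.
At £905.68/mo: 20 payments (last £465.09); total interest £2,788.01.
Payments saved = 26 − 20 = 6.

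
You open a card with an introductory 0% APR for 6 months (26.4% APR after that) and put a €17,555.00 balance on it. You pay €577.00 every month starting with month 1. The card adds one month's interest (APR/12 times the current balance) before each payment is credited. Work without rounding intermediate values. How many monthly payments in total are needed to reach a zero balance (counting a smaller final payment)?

42 payments

Promo months 1–6 at r₀ = 0%/12 = 0; months 7+ at r₁ = 26.4%/12 = 0.022.
After month 6 (no interest yet): B = €17,555.00 − 6·€577.00 = €14,093.00.
Then at r₁ with €577.00/mo: n₂ = −ln(1 − r₁·B/P)/ln(1+r₁) ≈ 35.42 → 36 more payments.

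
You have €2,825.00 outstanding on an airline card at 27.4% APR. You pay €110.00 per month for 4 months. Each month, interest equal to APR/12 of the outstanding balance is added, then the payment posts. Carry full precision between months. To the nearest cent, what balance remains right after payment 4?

€2,636.69

Monthly rate r = 27.4%/12 = 2.28333% = 0.0228333.
Each month: B ← B·(1+r) − €110.00.
Month 1: interest €64.50; balance after payment €2,779.50.
Month 2: interest €63.47; balance after payment €2,732.97.
Month 3: interest €62.40; balance after payment €2,685.37.
Month 4: interest €61.32; balance after payment €2,636.69.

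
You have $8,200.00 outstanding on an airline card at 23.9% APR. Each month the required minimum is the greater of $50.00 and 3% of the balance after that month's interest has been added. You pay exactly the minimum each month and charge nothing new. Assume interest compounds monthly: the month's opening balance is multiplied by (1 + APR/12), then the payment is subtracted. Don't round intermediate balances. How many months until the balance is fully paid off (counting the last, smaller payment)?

204 months

Monthly rate r = 23.9%/12 = 1.99167% = 0.0199167.
While 3% of the post-interest balance exceeds $50.00, each month B ← (B·(1+r))·(1 − 0.03), i.e. B shrinks by the factor (1+r)·0.97 = 0.98932.
This holds for months 1–151. Entering month 152 the balance is $1,620.37; 3% of the post-interest balance is now below $50.00, so the flat $50.00 minimum applies from here.
From month 152 a fixed $50.00 at rate r clears $1,620.37 in 53 more payments. Total: 151 + 53 = 204 months.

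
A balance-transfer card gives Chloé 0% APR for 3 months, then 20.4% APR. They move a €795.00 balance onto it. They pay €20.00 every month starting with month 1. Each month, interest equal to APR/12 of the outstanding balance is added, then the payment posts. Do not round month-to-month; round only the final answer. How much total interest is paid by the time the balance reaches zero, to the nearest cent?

Promo months 1–3 at r₀ = 0%/12 = 0; months 4+ at r₁ = 20.4%/12 = 0.017.
After month 3 (no interest yet): B = €795.00 − 3·€20.00 = €735.00.
Then at r₁ with €20.00/mo: n₂ = −ln(1 − r₁·B/P)/ln(1+r₁) ≈ 58.15 → 59 more payments.
Total paid = 61·€20.00 + €2.93 = €1,222.93; interest = €1,222.93 − €795.00 = €427.93.

€427.93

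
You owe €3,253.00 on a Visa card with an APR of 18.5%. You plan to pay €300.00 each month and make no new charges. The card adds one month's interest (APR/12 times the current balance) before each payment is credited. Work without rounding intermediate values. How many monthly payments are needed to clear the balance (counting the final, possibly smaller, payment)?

12 payments

Monthly rate r = 18.5%/12 = 1.54167% = 0.0154167.
Recurrence: B ← B·(1+r) − €300.00.
Month 1: interest €50.15; balance after payment €3,003.15.
Month 2: interest €46.30; balance after payment €2,749.45.
Closed form: n = −ln(1 − rB₀/P)/ln(1+r) = −ln(0.83283)/ln(1.01542) ≈ 11.957, so the balance reaches zero during payment 12.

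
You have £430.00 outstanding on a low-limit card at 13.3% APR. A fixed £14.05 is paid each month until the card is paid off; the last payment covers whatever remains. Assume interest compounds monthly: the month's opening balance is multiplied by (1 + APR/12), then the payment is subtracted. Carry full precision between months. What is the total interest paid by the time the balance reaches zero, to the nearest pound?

Monthly rate r = 13.3%/12 = 1.10833% = 0.0110833.
Payoff takes n = ⌈−ln(1 − rB₀/P)/ln(1+r)⌉ = ⌈37.588⌉ = 38 payments; the last is £8.28.
Total paid = 37·£14.05 + £8.28 = £528.13.
Total interest = total paid − principal = £528.13 − £430.00 = £98.13.

£98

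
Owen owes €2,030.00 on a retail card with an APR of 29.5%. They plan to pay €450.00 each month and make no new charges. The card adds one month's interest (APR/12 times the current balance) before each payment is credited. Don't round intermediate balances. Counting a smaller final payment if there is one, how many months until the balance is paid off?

Monthly rate r = 29.5%/12 = 2.45833% = 0.0245833.
Recurrence: B ← B·(1+r) − €450.00.
Month 1: interest €49.90; balance after payment €1,629.90.
Month 2: interest €40.07; balance after payment €1,219.97.
Month 3: interest €29.99; balance after payment €799.96.
Month 4: interest €19.67; balance after payment €369.63.
Month 5: interest €9.09; balance after payment €0.00.

5 months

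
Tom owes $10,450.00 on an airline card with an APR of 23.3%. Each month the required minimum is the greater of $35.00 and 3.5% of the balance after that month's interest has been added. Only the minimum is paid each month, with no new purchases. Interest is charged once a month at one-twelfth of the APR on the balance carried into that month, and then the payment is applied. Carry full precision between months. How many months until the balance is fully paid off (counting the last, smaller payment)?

Monthly rate r = 23.3%/12 = 1.94167% = 0.0194167.
While 3.5% of the post-interest balance exceeds $35.00, each month B ← (B·(1+r))·(1 − 0.035), i.e. B shrinks by the factor (1+r)·0.965 = 0.98374.
This holds for months 1–145. Entering month 146 the balance is $969.57; 3.5% of the post-interest balance is now below $35.00, so the flat $35.00 minimum applies from here.
From month 146 a fixed $35.00 at rate r clears $969.57 in 41 more payments. Total: 145 + 41 = 186 months.

186 months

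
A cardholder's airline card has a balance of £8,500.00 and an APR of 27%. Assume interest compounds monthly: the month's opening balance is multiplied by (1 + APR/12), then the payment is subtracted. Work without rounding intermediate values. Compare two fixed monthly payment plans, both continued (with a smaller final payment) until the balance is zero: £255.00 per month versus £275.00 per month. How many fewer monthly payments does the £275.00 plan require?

Monthly rate r = 27%/12 = 2.25% = 0.0225.
At £255.00/mo: n = ⌈−ln(1 − rB₀/P)/ln(1+r)⌉ = 63 payments (last £78.03); total interest = total paid − £8,500.00 = £7,388.03.
At £275.00/mo: 54 payments (last £120.05); total interest £6,195.05.
Payments saved = 63 − 54 = 9.

9 fewer payments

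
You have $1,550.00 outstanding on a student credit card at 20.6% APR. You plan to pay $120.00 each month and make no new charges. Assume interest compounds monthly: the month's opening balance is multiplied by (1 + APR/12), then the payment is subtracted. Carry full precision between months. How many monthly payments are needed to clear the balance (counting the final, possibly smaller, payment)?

15 payments

Monthly rate r = 20.6%/12 = 1.71667% = 0.0171667.
Recurrence: B ← B·(1+r) − $120.00.
Month 1: interest $26.61; balance after payment $1,456.61.
Month 2: interest $25.01; balance after payment $1,361.61.
Closed form: n = −ln(1 − rB₀/P)/ln(1+r) = −ln(0.77826)/ln(1.01717) ≈ 14.728, so the balance reaches zero during payment 15.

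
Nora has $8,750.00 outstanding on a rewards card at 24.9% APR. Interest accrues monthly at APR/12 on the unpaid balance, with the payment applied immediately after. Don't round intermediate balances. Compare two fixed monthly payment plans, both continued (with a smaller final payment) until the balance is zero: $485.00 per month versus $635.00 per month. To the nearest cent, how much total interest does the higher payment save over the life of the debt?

Monthly rate r = 24.9%/12 = 2.075% = 0.02075.
At $485.00/mo: n = ⌈−ln(1 − rB₀/P)/ln(1+r)⌉ = 23 payments (last $405.57); total interest = total paid − $8,750.00 = $2,325.57.
At $635.00/mo: 17 payments (last $254.02); total interest $1,664.02.
Interest saved = $2,325.57 − $1,664.02 = $661.55.

$661.55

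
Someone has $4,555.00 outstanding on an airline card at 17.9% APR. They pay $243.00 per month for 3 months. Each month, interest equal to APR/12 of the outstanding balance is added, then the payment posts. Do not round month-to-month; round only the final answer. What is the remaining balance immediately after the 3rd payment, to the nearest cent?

$4,021.96

Monthly rate r = 17.9%/12 = 1.49167% = 0.0149167.
Each month: B ← B·(1+r) − $243.00.
Month 1: interest $67.95; balance after payment $4,379.95.
Month 2: interest $65.33; balance after payment $4,202.28.
Month 3: interest $62.68; balance after payment $4,021.96.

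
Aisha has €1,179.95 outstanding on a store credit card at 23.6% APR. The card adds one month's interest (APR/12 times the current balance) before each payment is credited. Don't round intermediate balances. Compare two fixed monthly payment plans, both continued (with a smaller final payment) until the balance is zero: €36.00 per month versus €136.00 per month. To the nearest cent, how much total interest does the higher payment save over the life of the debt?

€605.53

Monthly rate r = 23.6%/12 = 1.96667% = 0.0196667.
At €36.00/mo: n = ⌈−ln(1 − rB₀/P)/ln(1+r)⌉ = 54 payments (last €4.29); total interest = total paid − €1,179.95 = €732.34.
At €136.00/mo: 10 payments (last €82.76); total interest €126.81.
Interest saved = €732.34 − €126.81 = €605.53.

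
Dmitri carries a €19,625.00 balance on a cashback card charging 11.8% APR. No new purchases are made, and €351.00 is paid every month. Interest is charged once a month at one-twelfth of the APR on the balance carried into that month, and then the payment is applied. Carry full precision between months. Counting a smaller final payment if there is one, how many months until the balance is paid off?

Monthly rate r = 11.8%/12 = 0.983333% = 0.00983333.
Recurrence: B ← B·(1+r) − €351.00.
Month 1: interest €192.98; balance after payment €19,466.98.
Month 2: interest €191.43; balance after payment €19,307.40.
Closed form: n = −ln(1 − rB₀/P)/ln(1+r) = −ln(0.4502)/ln(1.00983) ≈ 81.557, so the balance reaches zero during payment 82.

82 payments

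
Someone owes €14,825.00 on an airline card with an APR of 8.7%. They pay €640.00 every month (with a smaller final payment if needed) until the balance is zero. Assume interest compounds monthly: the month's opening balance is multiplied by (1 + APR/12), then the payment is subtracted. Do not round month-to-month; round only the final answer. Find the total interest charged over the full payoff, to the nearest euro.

€1,464

Monthly rate r = 8.7%/12 = 0.725% = 0.00725.
Payoff takes n = ⌈−ln(1 − rB₀/P)/ln(1+r)⌉ = ⌈25.450⌉ = 26 payments; the last is €288.86.
Total paid = 25·€640.00 + €288.86 = €16,288.86.
Total interest = total paid − principal = €16,288.86 − €14,825.00 = €1,463.86.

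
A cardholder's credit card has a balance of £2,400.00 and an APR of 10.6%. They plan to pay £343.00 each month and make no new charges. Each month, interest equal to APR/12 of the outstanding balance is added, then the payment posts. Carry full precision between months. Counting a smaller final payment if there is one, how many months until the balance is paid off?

Monthly rate r = 10.6%/12 = 0.883333% = 0.00883333.
Recurrence: B ← B·(1+r) − £343.00.
Month 1: interest £21.20; balance after payment £2,078.20.
Month 2: interest £18.36; balance after payment £1,753.56.
Closed form: n = −ln(1 − rB₀/P)/ln(1+r) = −ln(0.93819)/ln(1.00883) ≈ 7.255, so the balance reaches zero during payment 8.

8 months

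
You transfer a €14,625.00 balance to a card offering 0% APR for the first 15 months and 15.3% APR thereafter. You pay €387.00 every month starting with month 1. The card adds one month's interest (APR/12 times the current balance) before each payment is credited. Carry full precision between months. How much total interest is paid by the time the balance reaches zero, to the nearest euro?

Promo months 1–15 at r₀ = 0%/12 = 0; months 16+ at r₁ = 15.3%/12 = 0.01275.
After month 15 (no interest yet): B = €14,625.00 − 15·€387.00 = €8,820.00.
Then at r₁ with €387.00/mo: n₂ = −ln(1 − r₁·B/P)/ln(1+r₁) ≈ 27.10 → 28 more payments.
Total paid = 42·€387.00 + €37.96 = €16,291.96; interest = €16,291.96 − €14,625.00 = €1,666.96.

€1,667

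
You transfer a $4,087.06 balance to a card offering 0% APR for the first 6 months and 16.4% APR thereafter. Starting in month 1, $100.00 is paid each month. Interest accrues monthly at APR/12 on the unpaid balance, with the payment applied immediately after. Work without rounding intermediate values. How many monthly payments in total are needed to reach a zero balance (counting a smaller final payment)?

Promo months 1–6 at r₀ = 0%/12 = 0; months 7+ at r₁ = 16.4%/12 = 0.0136667.
After month 6 (no interest yet): B = $4,087.06 − 6·$100.00 = $3,487.06.
Then at r₁ with $100.00/mo: n₂ = −ln(1 − r₁·B/P)/ln(1+r₁) ≈ 47.69 → 48 more payments.

54 payments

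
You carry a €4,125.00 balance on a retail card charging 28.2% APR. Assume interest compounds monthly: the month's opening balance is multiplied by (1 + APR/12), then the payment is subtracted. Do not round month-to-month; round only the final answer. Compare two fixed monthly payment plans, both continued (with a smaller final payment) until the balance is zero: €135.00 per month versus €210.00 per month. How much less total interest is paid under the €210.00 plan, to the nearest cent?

€1,760.25

Monthly rate r = 28.2%/12 = 2.35% = 0.0235.
At €135.00/mo: n = ⌈−ln(1 − rB₀/P)/ln(1+r)⌉ = 55 payments (last €68.54); total interest = total paid − €4,125.00 = €3,233.54.
At €210.00/mo: 27 payments (last €138.29); total interest €1,473.29.
Interest saved = €3,233.54 − €1,473.29 = €1,760.25.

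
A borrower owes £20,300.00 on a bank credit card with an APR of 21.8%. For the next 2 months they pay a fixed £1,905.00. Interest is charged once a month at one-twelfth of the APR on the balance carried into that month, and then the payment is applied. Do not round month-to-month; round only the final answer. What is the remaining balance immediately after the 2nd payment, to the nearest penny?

£17,199.66

Monthly rate r = 21.8%/12 = 1.81667% = 0.0181667.
Each month: B ← B·(1+r) − £1,905.00.
Month 1: interest £368.78; balance after payment £18,763.78.
Month 2: interest £340.88; balance after payment £17,199.66.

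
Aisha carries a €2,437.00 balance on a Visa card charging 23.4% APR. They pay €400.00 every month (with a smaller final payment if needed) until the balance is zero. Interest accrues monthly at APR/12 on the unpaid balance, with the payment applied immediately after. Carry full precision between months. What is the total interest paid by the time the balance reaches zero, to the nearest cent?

€183.53

Monthly rate r = 23.4%/12 = 1.95% = 0.0195.
Payoff takes n = ⌈−ln(1 − rB₀/P)/ln(1+r)⌉ = ⌈6.549⌉ = 7 payments; the last is €220.53.
Total paid = 6·€400.00 + €220.53 = €2,620.53.
Total interest = total paid − principal = €2,620.53 − €2,437.00 = €183.53.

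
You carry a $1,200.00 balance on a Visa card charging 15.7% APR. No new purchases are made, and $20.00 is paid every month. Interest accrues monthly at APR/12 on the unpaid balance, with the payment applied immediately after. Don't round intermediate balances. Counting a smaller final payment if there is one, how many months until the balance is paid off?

119 months

Monthly rate r = 15.7%/12 = 1.30833% = 0.0130833.
Recurrence: B ← B·(1+r) − $20.00.
Month 1: interest $15.70; balance after payment $1,195.70.
Month 2: interest $15.64; balance after payment $1,191.34.
Closed form: n = −ln(1 − rB₀/P)/ln(1+r) = −ln(0.215)/ln(1.01308) ≈ 118.254, so the balance reaches zero during payment 119.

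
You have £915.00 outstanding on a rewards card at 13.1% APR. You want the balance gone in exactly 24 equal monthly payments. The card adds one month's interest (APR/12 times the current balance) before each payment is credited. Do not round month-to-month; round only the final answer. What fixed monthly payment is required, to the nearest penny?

Monthly rate r = 13.1%/12 = 1.09167% = 0.0109167.
Level-payment amortization: P = B₀·r / (1 − (1+r)^(−n)) = 915.00·0.0109167 / (1 − 1.01092^(−24)).
Denominator 1 − (1+r)^(−24) = 0.229395679.
P = 9.98875 / 0.229395679 ≈ 43.54.

£43.54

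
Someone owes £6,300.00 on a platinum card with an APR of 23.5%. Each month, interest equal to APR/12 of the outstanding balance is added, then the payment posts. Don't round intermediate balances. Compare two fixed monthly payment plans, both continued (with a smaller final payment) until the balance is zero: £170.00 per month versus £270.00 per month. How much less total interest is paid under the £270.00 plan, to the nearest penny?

£2,839.51

Monthly rate r = 23.5%/12 = 1.95833% = 0.0195833.
At £170.00/mo: n = ⌈−ln(1 − rB₀/P)/ln(1+r)⌉ = 67 payments (last £120.03); total interest = total paid − £6,300.00 = £5,040.03.
At £270.00/mo: 32 payments (last £130.52); total interest £2,200.52.
Interest saved = £5,040.03 − £2,200.52 = £2,839.51.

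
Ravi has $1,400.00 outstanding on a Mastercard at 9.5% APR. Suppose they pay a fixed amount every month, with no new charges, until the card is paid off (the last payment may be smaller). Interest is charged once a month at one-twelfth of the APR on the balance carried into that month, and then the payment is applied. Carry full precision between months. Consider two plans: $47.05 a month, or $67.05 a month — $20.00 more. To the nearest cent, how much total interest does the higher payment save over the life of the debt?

$66.41

Monthly rate r = 9.5%/12 = 0.791667% = 0.00791667.
At $47.05/mo: n = ⌈−ln(1 − rB₀/P)/ln(1+r)⌉ = 35 payments (last $3.06); total interest = total paid − $1,400.00 = $202.76.
At $67.05/mo: 23 payments (last $61.25); total interest $136.35.
Interest saved = $202.76 − $136.35 = $66.41.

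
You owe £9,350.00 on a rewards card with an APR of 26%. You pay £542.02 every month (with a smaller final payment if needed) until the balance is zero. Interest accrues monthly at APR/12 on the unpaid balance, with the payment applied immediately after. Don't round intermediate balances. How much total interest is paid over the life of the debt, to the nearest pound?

Monthly rate r = 26%/12 = 2.16667% = 0.0216667.
Payoff takes n = ⌈−ln(1 − rB₀/P)/ln(1+r)⌉ = ⌈21.834⌉ = 22 payments; the last is £452.79.
Total paid = 21·£542.02 + £452.79 = £11,835.21.
Total interest = total paid − principal = £11,835.21 − £9,350.00 = £2,485.21.

£2,485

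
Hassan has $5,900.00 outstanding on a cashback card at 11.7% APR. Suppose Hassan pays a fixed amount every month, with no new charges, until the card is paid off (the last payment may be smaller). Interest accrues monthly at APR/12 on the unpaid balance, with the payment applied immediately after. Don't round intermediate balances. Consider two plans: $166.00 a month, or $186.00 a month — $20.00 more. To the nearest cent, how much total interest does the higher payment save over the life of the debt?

$186.07

Monthly rate r = 11.7%/12 = 0.975% = 0.00975.
At $166.00/mo: n = ⌈−ln(1 − rB₀/P)/ln(1+r)⌉ = 44 payments (last $141.23); total interest = total paid − $5,900.00 = $1,379.23.
At $186.00/mo: 39 payments (last $25.16); total interest $1,193.16.
Interest saved = $1,379.23 − $1,193.16 = $186.07.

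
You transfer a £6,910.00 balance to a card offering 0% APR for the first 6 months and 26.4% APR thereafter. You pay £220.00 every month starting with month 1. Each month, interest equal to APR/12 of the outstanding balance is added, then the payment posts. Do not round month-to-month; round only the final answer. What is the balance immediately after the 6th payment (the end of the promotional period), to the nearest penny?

£5,590.00

Promo months 1–6 at r₀ = 0%/12 = 0; months 7+ at r₁ = 26.4%/12 = 0.022.
After month 6 (no interest yet): B = £6,910.00 − 6·£220.00 = £5,590.00.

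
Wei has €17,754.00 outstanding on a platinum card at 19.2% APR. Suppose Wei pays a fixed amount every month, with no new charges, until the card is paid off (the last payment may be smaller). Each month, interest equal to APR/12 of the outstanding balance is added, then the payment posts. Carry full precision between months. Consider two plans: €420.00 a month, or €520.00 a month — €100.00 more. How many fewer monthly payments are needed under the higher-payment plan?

22 fewer payments

Monthly rate r = 19.2%/12 = 1.6% = 0.016.
At €420.00/mo: n = ⌈−ln(1 − rB₀/P)/ln(1+r)⌉ = 72 payments (last €28.33); total interest = total paid − €17,754.00 = €12,094.33.
At €520.00/mo: 50 payments (last €409.34); total interest €8,135.34.
Payments saved = 72 − 50 = 22.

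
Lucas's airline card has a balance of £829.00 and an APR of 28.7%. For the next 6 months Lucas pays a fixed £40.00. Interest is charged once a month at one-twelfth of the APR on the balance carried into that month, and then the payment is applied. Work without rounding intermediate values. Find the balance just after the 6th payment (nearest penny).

Monthly rate r = 28.7%/12 = 2.39167% = 0.0239167.
Each month: B ← B·(1+r) − £40.00.
Month 1: interest £19.83; balance after payment £808.83.
Month 2: interest £19.34; balance after payment £788.17.
Month 3: interest £18.85; balance after payment £767.02.
Month 4: interest £18.34; balance after payment £745.37.
Month 5: interest £17.83; balance after payment £723.19.
Month 6: interest £17.30; balance after payment £700.49.

£700.49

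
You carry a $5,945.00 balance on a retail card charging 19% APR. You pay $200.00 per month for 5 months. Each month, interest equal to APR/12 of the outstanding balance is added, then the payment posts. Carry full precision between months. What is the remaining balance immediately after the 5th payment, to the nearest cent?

Monthly rate r = 19%/12 = 1.58333% = 0.0158333.
Each month: B ← B·(1+r) − $200.00.
Month 1: interest $94.13; balance after payment $5,839.13.
Month 2: interest $92.45; balance after payment $5,731.58.
Month 3: interest $90.75; balance after payment $5,622.33.
Month 4: interest $89.02; balance after payment $5,511.35.
Month 5: interest $87.26; balance after payment $5,398.62.

$5,398.62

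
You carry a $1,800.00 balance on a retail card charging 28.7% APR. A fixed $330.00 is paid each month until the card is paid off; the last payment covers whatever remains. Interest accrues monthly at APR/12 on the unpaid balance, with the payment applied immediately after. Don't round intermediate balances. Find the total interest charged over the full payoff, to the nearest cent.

Monthly rate r = 28.7%/12 = 2.39167% = 0.0239167.
Payoff takes n = ⌈−ln(1 − rB₀/P)/ln(1+r)⌉ = ⌈5.914⌉ = 6 payments; the last is $302.01.
Total paid = 5·$330.00 + $302.01 = $1,952.01.
Total interest = total paid − principal = $1,952.01 − $1,800.00 = $152.01.

$152.01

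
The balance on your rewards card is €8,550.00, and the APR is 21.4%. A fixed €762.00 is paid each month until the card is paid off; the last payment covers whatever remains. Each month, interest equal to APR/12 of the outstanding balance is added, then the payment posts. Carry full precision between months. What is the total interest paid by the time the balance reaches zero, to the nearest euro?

Monthly rate r = 21.4%/12 = 1.78333% = 0.0178333.
Payoff takes n = ⌈−ln(1 − rB₀/P)/ln(1+r)⌉ = ⌈12.631⌉ = 13 payments; the last is €482.33.
Total paid = 12·€762.00 + €482.33 = €9,626.33.
Total interest = total paid − principal = €9,626.33 − €8,550.00 = €1,076.33.

€1,076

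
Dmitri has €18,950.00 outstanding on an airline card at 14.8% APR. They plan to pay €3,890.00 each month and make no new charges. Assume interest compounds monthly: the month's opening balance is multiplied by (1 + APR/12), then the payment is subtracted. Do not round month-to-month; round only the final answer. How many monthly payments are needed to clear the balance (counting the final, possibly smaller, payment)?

Monthly rate r = 14.8%/12 = 1.23333% = 0.0123333.
Recurrence: B ← B·(1+r) − €3,890.00.
Month 1: interest €233.72; balance after payment €15,293.72.
Month 2: interest €188.62; balance after payment €11,592.34.
Month 3: interest €142.97; balance after payment €7,845.31.
Month 4: interest €96.76; balance after payment €4,052.07.
Month 5: interest €49.98; balance after payment €212.05.
Month 6: interest €2.62; balance after payment €0.00.

6 months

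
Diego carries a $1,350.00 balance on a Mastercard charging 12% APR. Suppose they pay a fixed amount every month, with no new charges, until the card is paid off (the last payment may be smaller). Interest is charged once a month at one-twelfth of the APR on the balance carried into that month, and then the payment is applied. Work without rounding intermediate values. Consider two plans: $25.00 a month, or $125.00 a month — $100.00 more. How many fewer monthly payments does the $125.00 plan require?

67 fewer payments

Monthly rate r = 12%/12 = 1% = 0.01.
At $25.00/mo: n = ⌈−ln(1 − rB₀/P)/ln(1+r)⌉ = 79 payments (last $1.02); total interest = total paid − $1,350.00 = $601.02.
At $125.00/mo: 12 payments (last $60.90); total interest $85.90.
Payments saved = 79 − 12 = 67.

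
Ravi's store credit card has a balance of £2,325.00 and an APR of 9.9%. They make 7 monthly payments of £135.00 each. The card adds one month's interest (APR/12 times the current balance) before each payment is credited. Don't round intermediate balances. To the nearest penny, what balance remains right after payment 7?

Monthly rate r = 9.9%/12 = 0.825% = 0.00825.
Each month: B ← B·(1+r) − £135.00.
Month 1: interest £19.18; balance after payment £2,209.18.
Month 2: interest £18.23; balance after payment £2,092.41.
Month 3: interest £17.26; balance after payment £1,974.67.
Month 4: interest £16.29; balance after payment £1,855.96.
Month 5: interest £15.31; balance after payment £1,736.27.
Month 6: interest £14.32; balance after payment £1,615.60.
Month 7: interest £13.33; balance after payment £1,493.92.

£1,493.92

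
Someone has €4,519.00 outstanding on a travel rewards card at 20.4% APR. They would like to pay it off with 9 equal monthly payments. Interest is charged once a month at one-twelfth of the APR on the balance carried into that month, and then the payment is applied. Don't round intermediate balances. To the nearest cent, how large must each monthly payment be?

Monthly rate r = 20.4%/12 = 1.7% = 0.017.
Level-payment amortization: P = B₀·r / (1 − (1+r)^(−n)) = 4519.00·0.017 / (1 − 1.017^(−9)).
Denominator 1 − (1+r)^(−9) = 0.14076606.
P = 76.823 / 0.14076606 ≈ 545.75.

€545.75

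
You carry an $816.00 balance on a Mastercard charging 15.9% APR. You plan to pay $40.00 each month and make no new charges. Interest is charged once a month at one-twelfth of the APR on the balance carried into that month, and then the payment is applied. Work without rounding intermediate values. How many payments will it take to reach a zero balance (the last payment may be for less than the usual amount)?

Monthly rate r = 15.9%/12 = 1.325% = 0.01325.
Recurrence: B ← B·(1+r) − $40.00.
Month 1: interest $10.81; balance after payment $786.81.
Month 2: interest $10.43; balance after payment $757.24.
Closed form: n = −ln(1 − rB₀/P)/ln(1+r) = −ln(0.7297)/ln(1.01325) ≈ 23.940, so the balance reaches zero during payment 24.

24 months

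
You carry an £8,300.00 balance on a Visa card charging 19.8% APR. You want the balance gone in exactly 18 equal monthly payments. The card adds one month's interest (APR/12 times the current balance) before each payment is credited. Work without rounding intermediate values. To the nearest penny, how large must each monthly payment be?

£536.74

Monthly rate r = 19.8%/12 = 1.65% = 0.0165.
Level-payment amortization: P = B₀·r / (1 − (1+r)^(−n)) = 8300.00·0.0165 / (1 − 1.0165^(−18)).
Denominator 1 − (1+r)^(−18) = 0.255152942.
P = 136.95 / 0.255152942 ≈ 536.74.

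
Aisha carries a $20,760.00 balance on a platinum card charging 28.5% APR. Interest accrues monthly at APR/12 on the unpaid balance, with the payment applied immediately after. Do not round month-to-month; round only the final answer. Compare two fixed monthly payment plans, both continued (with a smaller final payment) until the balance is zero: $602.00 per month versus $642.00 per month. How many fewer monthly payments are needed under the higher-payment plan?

10 fewer payments

Monthly rate r = 28.5%/12 = 2.375% = 0.02375.
At $602.00/mo: n = ⌈−ln(1 − rB₀/P)/ln(1+r)⌉ = 73 payments (last $497.52); total interest = total paid − $20,760.00 = $23,081.52.
At $642.00/mo: 63 payments (last $157.06); total interest $19,201.06.
Payments saved = 73 − 63 = 10.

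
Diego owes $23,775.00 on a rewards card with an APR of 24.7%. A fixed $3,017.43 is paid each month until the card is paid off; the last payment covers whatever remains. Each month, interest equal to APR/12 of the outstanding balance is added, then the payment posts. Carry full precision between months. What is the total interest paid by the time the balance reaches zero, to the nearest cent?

$2,438.22

Monthly rate r = 24.7%/12 = 2.05833% = 0.0205833.
Payoff takes n = ⌈−ln(1 − rB₀/P)/ln(1+r)⌉ = ⌈8.685⌉ = 9 payments; the last is $2,073.78.
Total paid = 8·$3,017.43 + $2,073.78 = $26,213.22.
Total interest = total paid − principal = $26,213.22 − $23,775.00 = $2,438.22.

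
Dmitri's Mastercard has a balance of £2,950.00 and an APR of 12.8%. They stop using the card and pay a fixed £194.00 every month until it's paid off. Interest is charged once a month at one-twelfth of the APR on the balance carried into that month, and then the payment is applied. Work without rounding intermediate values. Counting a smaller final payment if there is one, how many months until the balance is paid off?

Monthly rate r = 12.8%/12 = 1.06667% = 0.0106667.
Recurrence: B ← B·(1+r) − £194.00.
Month 1: interest £31.47; balance after payment £2,787.47.
Month 2: interest £29.73; balance after payment £2,623.20.
Closed form: n = −ln(1 − rB₀/P)/ln(1+r) = −ln(0.8378)/ln(1.01067) ≈ 16.680, so the balance reaches zero during payment 17.

17 payments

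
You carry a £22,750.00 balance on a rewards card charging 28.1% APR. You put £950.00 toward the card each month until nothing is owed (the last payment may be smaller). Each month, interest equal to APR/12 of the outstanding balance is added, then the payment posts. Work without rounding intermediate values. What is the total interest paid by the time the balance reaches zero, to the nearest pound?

£11,020

Monthly rate r = 28.1%/12 = 2.34167% = 0.0234167.
Payoff takes n = ⌈−ln(1 − rB₀/P)/ln(1+r)⌉ = ⌈35.544⌉ = 36 payments; the last is £519.53.
Total paid = 35·£950.00 + £519.53 = £33,769.53.
Total interest = total paid − principal = £33,769.53 − £22,750.00 = £11,019.53.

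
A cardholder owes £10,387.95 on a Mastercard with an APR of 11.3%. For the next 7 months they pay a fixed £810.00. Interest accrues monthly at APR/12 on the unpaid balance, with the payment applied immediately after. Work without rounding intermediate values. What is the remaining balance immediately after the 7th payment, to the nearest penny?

£5,259.62

Monthly rate r = 11.3%/12 = 0.941667% = 0.00941667.
Each month: B ← B·(1+r) − £810.00.
Month 1: interest £97.82; balance after payment £9,675.77.
Month 2: interest £91.11; balance after payment £8,956.88.
Month 3: interest £84.34; balance after payment £8,231.23.
Month 4: interest £77.51; balance after payment £7,498.74.
Month 5: interest £70.61; balance after payment £6,759.35.
Month 6: interest £63.65; balance after payment £6,013.00.
Month 7: interest £56.62; balance after payment £5,259.62.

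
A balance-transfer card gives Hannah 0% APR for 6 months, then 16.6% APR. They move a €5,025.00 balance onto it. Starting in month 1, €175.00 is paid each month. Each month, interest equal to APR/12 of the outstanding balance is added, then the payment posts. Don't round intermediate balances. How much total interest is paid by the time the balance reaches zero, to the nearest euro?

€830

Promo months 1–6 at r₀ = 0%/12 = 0; months 7+ at r₁ = 16.6%/12 = 0.0138333.
After month 6 (no interest yet): B = €5,025.00 − 6·€175.00 = €3,975.00.
Then at r₁ with €175.00/mo: n₂ = −ln(1 − r₁·B/P)/ln(1+r₁) ≈ 27.45 → 28 more payments.
Total paid = 33·€175.00 + €79.91 = €5,854.91; interest = €5,854.91 − €5,025.00 = €829.91.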